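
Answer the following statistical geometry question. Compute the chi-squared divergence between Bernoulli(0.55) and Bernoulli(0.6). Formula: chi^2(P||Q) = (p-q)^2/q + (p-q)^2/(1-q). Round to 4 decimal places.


Chi-squared divergence between Bernoulli distributions:
chi^2 = (p-q)^2/q + (p-q)^2/(1-q).
p = 0.55, q = 0.6, p-q = -0.05.
(p-q)^2 = 0.0025.
term1 = 0.0025/0.6 = 0.004167.
term2 = 0.0025/0.4 = 0.00625.
chi^2 = 0.004167 + 0.00625 = 0.0104

0.0104


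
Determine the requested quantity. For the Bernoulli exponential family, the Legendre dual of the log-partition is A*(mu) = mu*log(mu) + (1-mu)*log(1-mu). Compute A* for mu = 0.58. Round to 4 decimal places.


Legendre transform for Bernoulli:
A*(mu) = mu*log(mu) + (1-mu)*log(1-mu).
mu = 0.58, 1-mu = 0.42.
mu*log(mu) = 0.58*log(0.58) = -0.315942.
(1-mu)*log(1-mu) = 0.42*log(0.42) = -0.36435.
A* = -0.315942 + -0.36435 = -0.6803

-0.6803


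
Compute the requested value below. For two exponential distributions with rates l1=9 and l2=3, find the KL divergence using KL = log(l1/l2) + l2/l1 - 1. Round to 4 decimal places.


KL divergence for exponential family:
KL = log(l1/l2) + l2/l1 - 1.
log(9/3) = 1.098612.
3/9 = 0.333333.
KL = 1.098612 + 0.333333 - 1 = 0.4319

0.4319


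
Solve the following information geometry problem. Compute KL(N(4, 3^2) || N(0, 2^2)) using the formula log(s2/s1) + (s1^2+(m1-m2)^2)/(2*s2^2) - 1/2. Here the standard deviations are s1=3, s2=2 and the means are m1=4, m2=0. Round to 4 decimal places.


KL divergence between normal distributions:
KL = log(s2/s1) + (s1^2 + (m1-m2)^2)/(2*s2^2) - 1/2.
log(2/3) = -0.405465.
(3^2 + (4-0)^2)/(2*2^2) = (9 + 16)/8 = 3.125.
KL = -0.405465 + 3.125 - 0.5 = 2.2195

2.2195


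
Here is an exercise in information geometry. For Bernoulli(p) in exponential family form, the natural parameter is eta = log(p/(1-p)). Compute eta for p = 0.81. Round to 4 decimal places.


Natural parameter for Bernoulli: eta = log(p/(1-p)).
p = 0.81, 1-p = 0.19.
p/(1-p) = 4.263158.
eta = log(4.263158) = 1.4500

1.4500


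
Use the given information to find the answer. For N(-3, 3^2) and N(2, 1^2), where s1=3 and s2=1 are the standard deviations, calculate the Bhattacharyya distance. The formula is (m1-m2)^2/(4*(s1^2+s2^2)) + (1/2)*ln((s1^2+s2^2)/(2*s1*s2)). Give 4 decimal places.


Bhattacharyya distance between two Gaussians:
DB = (m1-m2)^2/(4*(s1^2+s2^2)) + (1/2)*ln((s1^2+s2^2)/(2*s1*s2)).
(m1-m2)^2 = (-5)^2 = 25.
s1^2+s2^2 = 9 + 1 = 10.
term1 = 25/40 = 0.625.
term2 = 0.5*ln(10/6.0) = 0.255413.
DB = 0.625 + 0.255413 = 0.8804

0.8804


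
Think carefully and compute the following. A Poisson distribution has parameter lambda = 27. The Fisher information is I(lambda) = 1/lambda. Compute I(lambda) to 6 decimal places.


Fisher information for Poisson: I(lambda) = 1/lambda.
lambda = 27.
I(lambda) = 1/27 = 0.037037

0.037037


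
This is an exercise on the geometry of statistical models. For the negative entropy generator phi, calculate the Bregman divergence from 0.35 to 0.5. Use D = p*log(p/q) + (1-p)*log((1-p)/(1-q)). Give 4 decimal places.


Bregman divergence with negative entropy generator:
D = p*log(p/q) + (1-p)*log((1-p)/(1-q)).
p = 0.35, q = 0.5.
p*log(p/q) = 0.35*log(0.35/0.5) = -0.124836.
(1-p)*log((1-p)/(1-q)) = 0.65*log(0.65/0.5) = 0.170537.
D = -0.124836 + 0.170537 = 0.0457

0.0457


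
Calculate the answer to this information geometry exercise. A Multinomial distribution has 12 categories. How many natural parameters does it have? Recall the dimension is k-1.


Exponential family dimension calculation:
For Multinomial with k=12 categories, dim = k-1 = 11.

11


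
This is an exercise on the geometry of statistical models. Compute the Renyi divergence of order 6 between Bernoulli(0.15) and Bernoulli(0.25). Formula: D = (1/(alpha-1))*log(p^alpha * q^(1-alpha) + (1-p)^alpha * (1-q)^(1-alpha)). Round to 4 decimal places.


Renyi divergence of order alpha between Bernoulli distributions:
D = (1/(alpha-1))*log(p^alpha * q^(1-alpha) + (1-p)^alpha * (1-q)^(1-alpha)).
alpha = 6, p = 0.15, q = 0.25.
p^alpha * q^(1-alpha) = 0.15^6 * 0.25^-5 = 0.011664.
(1-p)^alpha * (1-q)^(1-alpha) = 0.85^6 * 0.75^-5 = 1.589305.
sum = 0.011664 + 1.589305 = 1.600969.
D = (1/5)*log(1.600969) = 0.0941

0.0941


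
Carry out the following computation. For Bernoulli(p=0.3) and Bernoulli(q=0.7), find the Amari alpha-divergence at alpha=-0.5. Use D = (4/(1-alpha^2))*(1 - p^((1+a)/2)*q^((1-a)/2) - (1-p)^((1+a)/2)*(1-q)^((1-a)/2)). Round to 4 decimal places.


Amari alpha-divergence:
D = (4/(1-alpha^2))*(1 - p^((1+a)/2)*q^((1-a)/2) - (1-p)^((1+a)/2)*(1-q)^((1-a)/2)).
alpha = -0.5, p = 0.3, q = 0.7.
e1 = (1+alpha)/2 = 0.25, e2 = (1-alpha)/2 = 0.75.
t1 = p^e1 * q^e2 = 0.3^0.25 * 0.7^0.75 = 0.566375.
t2 = (1-p)^e1 * (1-q)^e2 = 0.7^0.25 * 0.3^0.75 = 0.370779.
4/(1-alpha^2) = 5.333333.
D = 5.333333*(1 - 0.566375 - 0.370779) = 0.3352

0.3352


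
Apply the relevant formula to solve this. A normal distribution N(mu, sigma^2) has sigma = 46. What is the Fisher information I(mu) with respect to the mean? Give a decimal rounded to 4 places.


The Fisher information for the mean of a normal distribution is I(mu) = 1/sigma^2.
sigma = 46, so sigma^2 = 2116.
I(mu) = 1/2116 = 0.0005

0.0005


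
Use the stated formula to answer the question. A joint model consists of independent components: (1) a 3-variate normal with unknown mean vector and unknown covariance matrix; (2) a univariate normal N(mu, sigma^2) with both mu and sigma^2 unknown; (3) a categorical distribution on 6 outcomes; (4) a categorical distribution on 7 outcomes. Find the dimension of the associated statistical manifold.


The dimension of a statistical manifold equals the number of free
(independent) real parameters of the model. For a product of independent
blocks the parameter counts add.
- 3-variate normal: 3 (mean) + 3*4/2 = 6 (symmetric covariance) = 9.
- normal (mu, sigma^2): 2.
- categorical on 6 outcomes (probabilities sum to 1): 6-1 = 5.
- categorical on 7 outcomes (probabilities sum to 1): 7-1 = 6.
Total = 9 + 2 + 5 + 6 = 22.
Dimension = 22

22


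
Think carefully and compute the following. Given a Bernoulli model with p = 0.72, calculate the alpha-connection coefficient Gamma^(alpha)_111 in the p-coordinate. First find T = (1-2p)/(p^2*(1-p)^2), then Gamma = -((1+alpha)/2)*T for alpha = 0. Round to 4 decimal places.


Skewness (Amari-Chentsov) tensor: T = (1-2p)/(p^2*(1-p)^2).
p = 0.72, 1-2p = -0.44, p^2 = 0.5184, (1-p)^2 = 0.0784.
T = -0.44/(0.5184 * 0.0784) = -10.82609.
In the p-coordinate, Gamma^(alpha) = Gamma^(0) - (alpha/2)*T with Gamma^(0) = (1/2)*g'(p) = -T/2,
so Gamma^(alpha) = -((1+alpha)/2)*T.
alpha = 0, -(1+alpha)/2 = -0.5.
Gamma = -0.5 * -10.82609 = 5.4130

5.4130


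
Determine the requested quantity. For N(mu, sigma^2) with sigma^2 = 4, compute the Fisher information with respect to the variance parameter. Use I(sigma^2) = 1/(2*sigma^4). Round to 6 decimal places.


Fisher information for variance: I(sigma^2) = 1/(2*sigma^4).
sigma^2 = 4, so sigma^4 = 16.
I = 1/(2*16) = 1/32 = 0.031250

0.031250


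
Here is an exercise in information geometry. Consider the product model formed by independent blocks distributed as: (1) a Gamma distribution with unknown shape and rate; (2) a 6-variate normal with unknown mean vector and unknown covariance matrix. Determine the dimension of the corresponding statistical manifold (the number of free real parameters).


The dimension of a statistical manifold equals the number of free
(independent) real parameters of the model. For a product of independent
blocks the parameter counts add.
- Gamma (shape, rate): 2.
- 6-variate normal: 6 (mean) + 6*7/2 = 21 (symmetric covariance) = 27.
Total = 2 + 27 = 29.
Dimension = 29

29


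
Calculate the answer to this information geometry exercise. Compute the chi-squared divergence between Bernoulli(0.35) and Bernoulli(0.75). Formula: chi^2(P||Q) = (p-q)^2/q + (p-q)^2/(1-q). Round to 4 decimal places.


Chi-squared divergence between Bernoulli distributions:
chi^2 = (p-q)^2/q + (p-q)^2/(1-q).
p = 0.35, q = 0.75, p-q = -0.4.
(p-q)^2 = 0.16.
term1 = 0.16/0.75 = 0.213333.
term2 = 0.16/0.25 = 0.64.
chi^2 = 0.213333 + 0.64 = 0.8533

0.8533


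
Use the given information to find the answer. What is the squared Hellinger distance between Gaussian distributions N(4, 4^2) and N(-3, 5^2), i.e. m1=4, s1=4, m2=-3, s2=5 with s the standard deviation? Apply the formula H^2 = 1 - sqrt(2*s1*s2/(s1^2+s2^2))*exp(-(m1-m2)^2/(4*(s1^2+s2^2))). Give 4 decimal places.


Squared Hellinger distance for Gaussians:
H^2 = 1 - sqrt(2*s1*s2/(s1^2+s2^2)) * exp(-(m1-m2)^2/(4*(s1^2+s2^2))).
s1^2 = 16, s2^2 = 25, s1^2+s2^2 = 41.
sqrt(2*4*5/(41)) = 0.98773.
(m1-m2)^2 = (7)^2 = 49.
exp(-49/(4*41)) = exp(-0.29878) = 0.741722.
H^2 = 1 - 0.98773*0.741722 = 0.2674

0.2674


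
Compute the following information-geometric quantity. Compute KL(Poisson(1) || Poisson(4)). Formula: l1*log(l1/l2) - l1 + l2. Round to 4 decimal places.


KL divergence for Poisson:
KL = l1*log(l1/l2) - l1 + l2.
l1 = 1, l2 = 4.
log(1/4) = -1.386294.
l1*log(l1/l2) = 1 * -1.386294 = -1.386294.
KL = -1.386294 - 1 + 4 = 1.6137

1.6137


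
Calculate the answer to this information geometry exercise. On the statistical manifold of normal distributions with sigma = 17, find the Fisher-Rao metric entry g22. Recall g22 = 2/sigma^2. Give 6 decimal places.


For the 2-parameter normal family, the Fisher metric has:
  g11 = 1/sigma^2, g22 = 2/sigma^2.
sigma = 17, sigma^2 = 289.
g22 = 0.006920

0.006920


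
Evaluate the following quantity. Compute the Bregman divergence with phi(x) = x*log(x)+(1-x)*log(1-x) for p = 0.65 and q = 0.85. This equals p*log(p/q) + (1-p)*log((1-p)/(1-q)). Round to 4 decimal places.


Bregman divergence with negative entropy generator:
D = p*log(p/q) + (1-p)*log((1-p)/(1-q)).
p = 0.65, q = 0.85.
p*log(p/q) = 0.65*log(0.65/0.85) = -0.174372.
(1-p)*log((1-p)/(1-q)) = 0.35*log(0.35/0.15) = 0.296554.
D = -0.174372 + 0.296554 = 0.1222

0.1222


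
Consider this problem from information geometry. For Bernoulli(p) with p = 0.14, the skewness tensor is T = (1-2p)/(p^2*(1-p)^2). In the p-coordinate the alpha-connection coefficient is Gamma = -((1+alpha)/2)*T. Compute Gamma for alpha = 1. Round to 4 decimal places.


Skewness (Amari-Chentsov) tensor: T = (1-2p)/(p^2*(1-p)^2).
p = 0.14, 1-2p = 0.72, p^2 = 0.0196, (1-p)^2 = 0.7396.
T = 0.72/(0.0196 * 0.7396) = 49.668326.
In the p-coordinate, Gamma^(alpha) = Gamma^(0) - (alpha/2)*T with Gamma^(0) = (1/2)*g'(p) = -T/2,
so Gamma^(alpha) = -((1+alpha)/2)*T.
alpha = 1, -(1+alpha)/2 = -1.0.
Gamma = -1.0 * 49.668326 = -49.6683

-49.6683


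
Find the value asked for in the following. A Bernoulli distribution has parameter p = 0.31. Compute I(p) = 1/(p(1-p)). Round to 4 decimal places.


For Bernoulli(p), Fisher information is I(p) = 1/(p*(1-p)).
p = 0.31, 1-p = 0.69.
p*(1-p) = 0.2139.
I(p) = 1/0.2139 = 4.6751

4.6751


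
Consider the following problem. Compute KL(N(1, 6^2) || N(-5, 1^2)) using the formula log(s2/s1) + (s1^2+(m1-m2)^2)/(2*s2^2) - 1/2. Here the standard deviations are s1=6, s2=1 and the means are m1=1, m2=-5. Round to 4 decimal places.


KL divergence between normal distributions:
KL = log(s2/s1) + (s1^2 + (m1-m2)^2)/(2*s2^2) - 1/2.
log(1/6) = -1.791759.
(6^2 + (1--5)^2)/(2*1^2) = (36 + 36)/2 = 36.0.
KL = -1.791759 + 36.0 - 0.5 = 33.7082

33.7082


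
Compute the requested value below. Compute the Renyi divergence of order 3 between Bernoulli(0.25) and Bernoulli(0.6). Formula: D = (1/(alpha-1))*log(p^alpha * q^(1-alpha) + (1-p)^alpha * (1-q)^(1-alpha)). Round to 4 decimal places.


Renyi divergence of order alpha between Bernoulli distributions:
D = (1/(alpha-1))*log(p^alpha * q^(1-alpha) + (1-p)^alpha * (1-q)^(1-alpha)).
alpha = 3, p = 0.25, q = 0.6.
p^alpha * q^(1-alpha) = 0.25^3 * 0.6^-2 = 0.043403.
(1-p)^alpha * (1-q)^(1-alpha) = 0.75^3 * 0.4^-2 = 2.636719.
sum = 0.043403 + 2.636719 = 2.680122.
D = (1/2)*log(2.680122) = 0.4929

0.4929


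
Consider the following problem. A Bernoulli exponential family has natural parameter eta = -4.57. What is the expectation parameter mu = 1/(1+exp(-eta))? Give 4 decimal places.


Dual coordinate (expectation parameter) for Bernoulli:
mu = 1/(1+exp(-eta)).
eta = -4.57.
exp(-eta) = exp(4.57) = 96.54411.
mu = 1/(1+96.54411) = 0.0103

0.0103


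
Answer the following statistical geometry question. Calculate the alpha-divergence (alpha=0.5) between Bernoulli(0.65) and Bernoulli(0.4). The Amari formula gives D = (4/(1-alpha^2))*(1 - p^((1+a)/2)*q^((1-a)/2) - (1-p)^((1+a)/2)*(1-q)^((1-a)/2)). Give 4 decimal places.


Amari alpha-divergence:
D = (4/(1-alpha^2))*(1 - p^((1+a)/2)*q^((1-a)/2) - (1-p)^((1+a)/2)*(1-q)^((1-a)/2)).
alpha = 0.5, p = 0.65, q = 0.4.
e1 = (1+alpha)/2 = 0.75, e2 = (1-alpha)/2 = 0.25.
t1 = p^e1 * q^e2 = 0.65^0.75 * 0.4^0.25 = 0.575705.
t2 = (1-p)^e1 * (1-q)^e2 = 0.35^0.75 * 0.6^0.25 = 0.400487.
4/(1-alpha^2) = 5.333333.
D = 5.333333*(1 - 0.575705 - 0.400487) = 0.1270

0.1270


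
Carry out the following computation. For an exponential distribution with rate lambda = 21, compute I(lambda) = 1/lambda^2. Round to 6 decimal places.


Fisher information for exponential: I(lambda) = 1/lambda^2.
lambda = 21, lambda^2 = 441.
I = 1/441 = 0.002268

0.002268


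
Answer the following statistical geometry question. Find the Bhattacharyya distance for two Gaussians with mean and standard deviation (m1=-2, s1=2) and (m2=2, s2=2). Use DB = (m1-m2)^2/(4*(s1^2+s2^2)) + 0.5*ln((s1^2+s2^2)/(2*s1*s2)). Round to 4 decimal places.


Bhattacharyya distance between two Gaussians:
DB = (m1-m2)^2/(4*(s1^2+s2^2)) + (1/2)*ln((s1^2+s2^2)/(2*s1*s2)).
(m1-m2)^2 = (-4)^2 = 16.
s1^2+s2^2 = 4 + 4 = 8.
term1 = 16/32 = 0.5.
term2 = 0.5*ln(8/8.0) = 0.0.
DB = 0.5 + 0.0 = 0.5000

0.5000


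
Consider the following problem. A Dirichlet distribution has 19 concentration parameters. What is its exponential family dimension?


Exponential family dimension calculation:
Dirichlet with 19 components has 19 natural parameters.

19


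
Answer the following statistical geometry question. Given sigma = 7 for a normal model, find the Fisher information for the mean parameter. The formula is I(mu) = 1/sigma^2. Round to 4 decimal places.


The Fisher information for the mean of a normal distribution is I(mu) = 1/sigma^2.
sigma = 7, so sigma^2 = 49.
I(mu) = 1/49 = 0.0204

0.0204


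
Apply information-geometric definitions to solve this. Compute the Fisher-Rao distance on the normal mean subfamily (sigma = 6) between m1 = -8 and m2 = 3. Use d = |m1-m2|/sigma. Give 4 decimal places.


On the fixed-variance normal subfamily, geodesic distance = |m1-m2|/sigma.
|-8 - 3| = 11.
sigma = 6.
d = 11/6 = 1.8333

1.8333


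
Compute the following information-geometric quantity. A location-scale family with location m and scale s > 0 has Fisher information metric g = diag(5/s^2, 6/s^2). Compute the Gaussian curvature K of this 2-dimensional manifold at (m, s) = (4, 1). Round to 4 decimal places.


The metric has the form g = (A dm^2 + B ds^2)/s^2 with A = 5, B = 6.
Substitute u = sqrt(A/B)*m: g = B*(du^2 + ds^2)/s^2, i.e. B times the
Poincare upper half-plane metric, which has constant Gaussian curvature -1.
Scaling a 2D metric by a constant c divides the Gaussian curvature by c,
so K = -1/B = -1/(6) = -0.1667 everywhere (the point (m, s) = (4, 1) is irrelevant:
the curvature is constant).
The requested Gaussian curvature is K = -0.1667.

-0.1667


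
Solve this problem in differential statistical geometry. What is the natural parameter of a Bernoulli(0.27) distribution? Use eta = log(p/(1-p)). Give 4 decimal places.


Natural parameter for Bernoulli: eta = log(p/(1-p)).
p = 0.27, 1-p = 0.73.
p/(1-p) = 0.369863.
eta = log(0.369863) = -0.9946

-0.9946


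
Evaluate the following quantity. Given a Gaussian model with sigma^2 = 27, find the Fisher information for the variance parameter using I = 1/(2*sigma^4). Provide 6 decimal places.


Fisher information for variance: I(sigma^2) = 1/(2*sigma^4).
sigma^2 = 27, so sigma^4 = 729.
I = 1/(2*729) = 1/1458 = 0.000686

0.000686


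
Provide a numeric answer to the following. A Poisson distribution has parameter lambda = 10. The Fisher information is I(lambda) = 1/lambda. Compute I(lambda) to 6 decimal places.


Fisher information for Poisson: I(lambda) = 1/lambda.
lambda = 10.
I(lambda) = 1/10 = 0.100000

0.100000


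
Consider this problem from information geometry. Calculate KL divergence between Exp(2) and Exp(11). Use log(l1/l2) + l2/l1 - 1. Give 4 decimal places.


KL divergence for exponential family:
KL = log(l1/l2) + l2/l1 - 1.
log(2/11) = -1.704748.
11/2 = 5.5.
KL = -1.704748 + 5.5 - 1 = 2.7953

2.7953


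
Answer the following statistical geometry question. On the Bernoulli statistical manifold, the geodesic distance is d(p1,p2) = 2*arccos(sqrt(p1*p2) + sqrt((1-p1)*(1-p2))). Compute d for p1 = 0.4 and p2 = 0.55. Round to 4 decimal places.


Geodesic distance on Bernoulli manifold:
d(p1,p2) = 2*arccos(sqrt(p1*p2) + sqrt((1-p1)*(1-p2))).
sqrt(p1*p2) = sqrt(0.4*0.55) = 0.469042.
sqrt((1-p1)*(1-p2)) = sqrt(0.6*0.45) = 0.519615.
arg = 0.469042 + 0.519615 = 0.988657.
d = 2*arccos(0.988657) = 0.3015

0.3015


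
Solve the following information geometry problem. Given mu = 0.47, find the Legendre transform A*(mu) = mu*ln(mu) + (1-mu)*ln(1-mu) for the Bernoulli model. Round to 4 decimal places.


Legendre transform for Bernoulli:
A*(mu) = mu*log(mu) + (1-mu)*log(1-mu).
mu = 0.47, 1-mu = 0.53.
mu*log(mu) = 0.47*log(0.47) = -0.354861.
(1-mu)*log(1-mu) = 0.53*log(0.53) = -0.336485.
A* = -0.354861 + -0.336485 = -0.6913

-0.6913


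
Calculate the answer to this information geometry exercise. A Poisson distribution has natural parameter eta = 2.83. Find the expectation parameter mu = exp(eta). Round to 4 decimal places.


Expectation parameter for Poisson exponential family:
mu = exp(eta).
eta = 2.83.
mu = exp(2.83) = 16.9455

16.9455


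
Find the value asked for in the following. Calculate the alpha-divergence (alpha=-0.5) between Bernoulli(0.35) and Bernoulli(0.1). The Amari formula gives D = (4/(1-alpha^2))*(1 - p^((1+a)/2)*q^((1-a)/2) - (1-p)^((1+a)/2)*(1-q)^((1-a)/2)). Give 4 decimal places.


Amari alpha-divergence:
D = (4/(1-alpha^2))*(1 - p^((1+a)/2)*q^((1-a)/2) - (1-p)^((1+a)/2)*(1-q)^((1-a)/2)).
alpha = -0.5, p = 0.35, q = 0.1.
e1 = (1+alpha)/2 = 0.25, e2 = (1-alpha)/2 = 0.75.
t1 = p^e1 * q^e2 = 0.35^0.25 * 0.1^0.75 = 0.136778.
t2 = (1-p)^e1 * (1-q)^e2 = 0.65^0.25 * 0.9^0.75 = 0.829679.
4/(1-alpha^2) = 5.333333.
D = 5.333333*(1 - 0.136778 - 0.829679) = 0.1789

0.1789


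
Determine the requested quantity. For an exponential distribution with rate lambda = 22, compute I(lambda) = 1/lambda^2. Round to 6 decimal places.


Fisher information for exponential: I(lambda) = 1/lambda^2.
lambda = 22, lambda^2 = 484.
I = 1/484 = 0.002066

0.002066


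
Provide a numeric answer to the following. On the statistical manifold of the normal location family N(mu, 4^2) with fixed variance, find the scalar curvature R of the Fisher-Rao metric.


This family has a single free parameter, so its statistical manifold
is 1-dimensional. The Riemann curvature tensor of any 1-dimensional
Riemannian manifold vanishes identically, so R = 0.

0


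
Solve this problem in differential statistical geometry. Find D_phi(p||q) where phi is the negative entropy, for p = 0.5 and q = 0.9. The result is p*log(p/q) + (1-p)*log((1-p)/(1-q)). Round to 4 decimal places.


Bregman divergence with negative entropy generator:
D = p*log(p/q) + (1-p)*log((1-p)/(1-q)).
p = 0.5, q = 0.9.
p*log(p/q) = 0.5*log(0.5/0.9) = -0.293893.
(1-p)*log((1-p)/(1-q)) = 0.5*log(0.5/0.1) = 0.804719.
D = -0.293893 + 0.804719 = 0.5108

0.5108


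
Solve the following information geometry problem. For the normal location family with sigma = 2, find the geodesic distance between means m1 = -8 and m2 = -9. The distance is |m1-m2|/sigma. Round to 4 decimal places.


On the fixed-variance normal subfamily, geodesic distance = |m1-m2|/sigma.
|-8 - -9| = 1.
sigma = 2.
d = 1/2 = 0.5000

0.5000


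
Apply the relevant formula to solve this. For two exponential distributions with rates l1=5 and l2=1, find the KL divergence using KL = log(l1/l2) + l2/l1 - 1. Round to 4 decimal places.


KL divergence for exponential family:
KL = log(l1/l2) + l2/l1 - 1.
log(5/1) = 1.609438.
1/5 = 0.2.
KL = 1.609438 + 0.2 - 1 = 0.8094

0.8094


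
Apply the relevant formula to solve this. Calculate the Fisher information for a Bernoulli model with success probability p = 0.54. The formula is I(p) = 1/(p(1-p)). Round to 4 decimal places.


For Bernoulli(p), Fisher information is I(p) = 1/(p*(1-p)).
p = 0.54, 1-p = 0.46.
p*(1-p) = 0.2484.
I(p) = 1/0.2484 = 4.0258

4.0258


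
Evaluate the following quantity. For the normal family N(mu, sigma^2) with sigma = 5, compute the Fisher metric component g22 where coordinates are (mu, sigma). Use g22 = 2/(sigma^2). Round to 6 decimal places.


For the 2-parameter normal family, the Fisher metric has:
  g11 = 1/sigma^2, g22 = 2/sigma^2.
sigma = 5, sigma^2 = 25.
g22 = 0.080000

0.080000


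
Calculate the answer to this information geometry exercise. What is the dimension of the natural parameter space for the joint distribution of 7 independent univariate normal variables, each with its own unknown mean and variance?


Exponential family dimension calculation:
Each univariate normal has two natural parameters (mu/sigma^2 and -1/(2 sigma^2)).
With 7 independent components, dim = 2 * 7 = 14.

14


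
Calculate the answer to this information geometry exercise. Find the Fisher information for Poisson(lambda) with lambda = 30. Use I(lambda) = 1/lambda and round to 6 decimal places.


Fisher information for Poisson: I(lambda) = 1/lambda.
lambda = 30.
I(lambda) = 1/30 = 0.033333

0.033333


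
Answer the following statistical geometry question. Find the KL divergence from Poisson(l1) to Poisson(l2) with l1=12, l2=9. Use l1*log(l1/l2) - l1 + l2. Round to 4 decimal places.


KL divergence for Poisson:
KL = l1*log(l1/l2) - l1 + l2.
l1 = 12, l2 = 9.
log(12/9) = 0.287682.
l1*log(l1/l2) = 12 * 0.287682 = 3.452185.
KL = 3.452185 - 12 + 9 = 0.4522

0.4522


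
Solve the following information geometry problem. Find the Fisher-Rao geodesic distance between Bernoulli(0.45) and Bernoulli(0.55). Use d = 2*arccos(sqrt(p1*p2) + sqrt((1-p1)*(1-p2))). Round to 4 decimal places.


Geodesic distance on Bernoulli manifold:
d(p1,p2) = 2*arccos(sqrt(p1*p2) + sqrt((1-p1)*(1-p2))).
sqrt(p1*p2) = sqrt(0.45*0.55) = 0.497494.
sqrt((1-p1)*(1-p2)) = sqrt(0.55*0.45) = 0.497494.
arg = 0.497494 + 0.497494 = 0.994987.
d = 2*arccos(0.994987) = 0.2003

0.2003


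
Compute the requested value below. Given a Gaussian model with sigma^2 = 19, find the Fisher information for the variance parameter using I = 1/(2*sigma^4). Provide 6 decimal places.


Fisher information for variance: I(sigma^2) = 1/(2*sigma^4).
sigma^2 = 19, so sigma^4 = 361.
I = 1/(2*361) = 1/722 = 0.001385

0.001385


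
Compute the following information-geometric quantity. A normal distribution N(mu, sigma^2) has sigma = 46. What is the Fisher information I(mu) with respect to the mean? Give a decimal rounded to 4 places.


The Fisher information for the mean of a normal distribution is I(mu) = 1/sigma^2.
sigma = 46, so sigma^2 = 2116.
I(mu) = 1/2116 = 0.0005

0.0005


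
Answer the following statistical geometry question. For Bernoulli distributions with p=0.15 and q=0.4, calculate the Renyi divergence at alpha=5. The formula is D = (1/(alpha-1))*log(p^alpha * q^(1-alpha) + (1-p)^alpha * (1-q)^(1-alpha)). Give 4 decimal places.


Renyi divergence of order alpha between Bernoulli distributions:
D = (1/(alpha-1))*log(p^alpha * q^(1-alpha) + (1-p)^alpha * (1-q)^(1-alpha)).
alpha = 5, p = 0.15, q = 0.4.
p^alpha * q^(1-alpha) = 0.15^5 * 0.4^-4 = 0.002966.
(1-p)^alpha * (1-q)^(1-alpha) = 0.85^5 * 0.6^-4 = 3.423652.
sum = 0.002966 + 3.423652 = 3.426618.
D = (1/4)*log(3.426618) = 0.3079

0.3079


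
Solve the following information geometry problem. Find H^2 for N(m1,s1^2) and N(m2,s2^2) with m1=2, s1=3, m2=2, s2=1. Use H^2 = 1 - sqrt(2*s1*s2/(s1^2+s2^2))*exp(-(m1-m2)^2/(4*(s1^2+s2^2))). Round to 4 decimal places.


Squared Hellinger distance for Gaussians:
H^2 = 1 - sqrt(2*s1*s2/(s1^2+s2^2)) * exp(-(m1-m2)^2/(4*(s1^2+s2^2))).
s1^2 = 9, s2^2 = 1, s1^2+s2^2 = 10.
sqrt(2*3*1/(10)) = 0.774597.
(m1-m2)^2 = (0)^2 = 0.
exp(-0/(4*10)) = exp(0.0) = 1.0.
H^2 = 1 - 0.774597*1.0 = 0.2254

0.2254


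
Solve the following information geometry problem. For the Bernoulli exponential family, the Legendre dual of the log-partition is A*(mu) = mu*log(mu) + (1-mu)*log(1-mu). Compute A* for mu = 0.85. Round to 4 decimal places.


Legendre transform for Bernoulli:
A*(mu) = mu*log(mu) + (1-mu)*log(1-mu).
mu = 0.85, 1-mu = 0.15.
mu*log(mu) = 0.85*log(0.85) = -0.138141.
(1-mu)*log(1-mu) = 0.15*log(0.15) = -0.284568.
A* = -0.138141 + -0.284568 = -0.4227

-0.4227


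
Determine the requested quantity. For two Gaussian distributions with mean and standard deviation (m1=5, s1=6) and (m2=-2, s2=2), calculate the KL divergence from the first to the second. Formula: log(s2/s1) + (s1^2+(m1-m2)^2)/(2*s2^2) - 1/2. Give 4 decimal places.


KL divergence between normal distributions:
KL = log(s2/s1) + (s1^2 + (m1-m2)^2)/(2*s2^2) - 1/2.
log(2/6) = -1.098612.
(6^2 + (5--2)^2)/(2*2^2) = (36 + 49)/8 = 10.625.
KL = -1.098612 + 10.625 - 0.5 = 9.0264

9.0264


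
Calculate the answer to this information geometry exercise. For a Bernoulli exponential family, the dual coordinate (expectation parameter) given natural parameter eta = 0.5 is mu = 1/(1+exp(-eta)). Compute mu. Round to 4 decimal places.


Dual coordinate (expectation parameter) for Bernoulli:
mu = 1/(1+exp(-eta)).
eta = 0.5.
exp(-eta) = exp(-0.5) = 0.606531.
mu = 1/(1+0.606531) = 0.6225

0.6225


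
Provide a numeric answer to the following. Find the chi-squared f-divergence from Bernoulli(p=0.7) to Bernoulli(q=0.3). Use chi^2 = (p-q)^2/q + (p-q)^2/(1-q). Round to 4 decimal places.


Chi-squared divergence between Bernoulli distributions:
chi^2 = (p-q)^2/q + (p-q)^2/(1-q).
p = 0.7, q = 0.3, p-q = 0.4.
(p-q)^2 = 0.16.
term1 = 0.16/0.3 = 0.533333.
term2 = 0.16/0.7 = 0.228571.
chi^2 = 0.533333 + 0.228571 = 0.7619

0.7619


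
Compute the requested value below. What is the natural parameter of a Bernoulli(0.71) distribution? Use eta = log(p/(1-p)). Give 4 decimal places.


Natural parameter for Bernoulli: eta = log(p/(1-p)).
p = 0.71, 1-p = 0.29.
p/(1-p) = 2.448276.
eta = log(2.448276) = 0.8954

0.8954


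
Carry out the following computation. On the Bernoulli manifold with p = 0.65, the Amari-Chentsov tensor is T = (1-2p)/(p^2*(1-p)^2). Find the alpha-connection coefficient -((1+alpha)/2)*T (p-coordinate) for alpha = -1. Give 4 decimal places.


Skewness (Amari-Chentsov) tensor: T = (1-2p)/(p^2*(1-p)^2).
p = 0.65, 1-2p = -0.3, p^2 = 0.4225, (1-p)^2 = 0.1225.
T = -0.3/(0.4225 * 0.1225) = -5.796401.
In the p-coordinate, Gamma^(alpha) = Gamma^(0) - (alpha/2)*T with Gamma^(0) = (1/2)*g'(p) = -T/2,
so Gamma^(alpha) = -((1+alpha)/2)*T.
alpha = -1, -(1+alpha)/2 = 0.0.
Gamma = 0.0 * -5.796401 = 0.0000

0.0000


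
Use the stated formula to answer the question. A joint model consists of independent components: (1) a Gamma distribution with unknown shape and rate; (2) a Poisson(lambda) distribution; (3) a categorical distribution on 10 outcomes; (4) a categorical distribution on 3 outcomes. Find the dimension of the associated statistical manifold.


The dimension of a statistical manifold equals the number of free
(independent) real parameters of the model. For a product of independent
blocks the parameter counts add.
- Gamma (shape, rate): 2.
- Poisson (lambda): 1.
- categorical on 10 outcomes (probabilities sum to 1): 10-1 = 9.
- categorical on 3 outcomes (probabilities sum to 1): 3-1 = 2.
Total = 2 + 1 + 9 + 2 = 14.
Dimension = 14

14


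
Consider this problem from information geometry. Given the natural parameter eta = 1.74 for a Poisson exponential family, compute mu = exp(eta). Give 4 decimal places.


Expectation parameter for Poisson exponential family:
mu = exp(eta).
eta = 1.74.
mu = exp(1.74) = 5.6973

5.6973


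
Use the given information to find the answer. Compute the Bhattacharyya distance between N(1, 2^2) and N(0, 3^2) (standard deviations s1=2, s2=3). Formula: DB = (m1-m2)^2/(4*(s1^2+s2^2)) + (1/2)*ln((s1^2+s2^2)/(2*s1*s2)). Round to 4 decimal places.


Bhattacharyya distance between two Gaussians:
DB = (m1-m2)^2/(4*(s1^2+s2^2)) + (1/2)*ln((s1^2+s2^2)/(2*s1*s2)).
(m1-m2)^2 = (1)^2 = 1.
s1^2+s2^2 = 4 + 9 = 13.
term1 = 1/52 = 0.019231.
term2 = 0.5*ln(13/12.0) = 0.040021.
DB = 0.019231 + 0.040021 = 0.0593

0.0593


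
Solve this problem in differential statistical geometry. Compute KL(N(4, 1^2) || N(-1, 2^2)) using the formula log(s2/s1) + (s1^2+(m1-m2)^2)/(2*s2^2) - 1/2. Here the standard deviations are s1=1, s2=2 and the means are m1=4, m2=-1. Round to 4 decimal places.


KL divergence between normal distributions:
KL = log(s2/s1) + (s1^2 + (m1-m2)^2)/(2*s2^2) - 1/2.
log(2/1) = 0.693147.
(1^2 + (4--1)^2)/(2*2^2) = (1 + 25)/8 = 3.25.
KL = 0.693147 + 3.25 - 0.5 = 3.4431

3.4431


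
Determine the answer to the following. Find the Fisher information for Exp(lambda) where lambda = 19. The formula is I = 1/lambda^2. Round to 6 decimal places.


Fisher information for exponential: I(lambda) = 1/lambda^2.
lambda = 19, lambda^2 = 361.
I = 1/361 = 0.002770

0.002770


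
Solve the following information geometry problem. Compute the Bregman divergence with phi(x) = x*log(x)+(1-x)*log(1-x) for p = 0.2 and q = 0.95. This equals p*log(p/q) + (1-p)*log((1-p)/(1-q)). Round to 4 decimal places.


Bregman divergence with negative entropy generator:
D = p*log(p/q) + (1-p)*log((1-p)/(1-q)).
p = 0.2, q = 0.95.
p*log(p/q) = 0.2*log(0.2/0.95) = -0.311629.
(1-p)*log((1-p)/(1-q)) = 0.8*log(0.8/0.05) = 2.218071.
D = -0.311629 + 2.218071 = 1.9064

1.9064


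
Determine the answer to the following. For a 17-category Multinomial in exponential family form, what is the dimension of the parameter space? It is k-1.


Exponential family dimension calculation:
For Multinomial with k=17 categories, dim = k-1 = 16.

16


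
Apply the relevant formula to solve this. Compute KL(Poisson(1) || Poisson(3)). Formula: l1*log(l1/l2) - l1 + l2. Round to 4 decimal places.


KL divergence for Poisson:
KL = l1*log(l1/l2) - l1 + l2.
l1 = 1, l2 = 3.
log(1/3) = -1.098612.
l1*log(l1/l2) = 1 * -1.098612 = -1.098612.
KL = -1.098612 - 1 + 3 = 0.9014

0.9014


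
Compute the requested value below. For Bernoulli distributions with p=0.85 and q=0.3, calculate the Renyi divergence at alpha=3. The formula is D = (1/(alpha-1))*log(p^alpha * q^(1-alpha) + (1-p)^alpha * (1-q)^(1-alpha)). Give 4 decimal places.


Renyi divergence of order alpha between Bernoulli distributions:
D = (1/(alpha-1))*log(p^alpha * q^(1-alpha) + (1-p)^alpha * (1-q)^(1-alpha)).
alpha = 3, p = 0.85, q = 0.3.
p^alpha * q^(1-alpha) = 0.85^3 * 0.3^-2 = 6.823611.
(1-p)^alpha * (1-q)^(1-alpha) = 0.15^3 * 0.7^-2 = 0.006888.
sum = 6.823611 + 0.006888 = 6.830499.
D = (1/2)*log(6.830499) = 0.9607

0.9607


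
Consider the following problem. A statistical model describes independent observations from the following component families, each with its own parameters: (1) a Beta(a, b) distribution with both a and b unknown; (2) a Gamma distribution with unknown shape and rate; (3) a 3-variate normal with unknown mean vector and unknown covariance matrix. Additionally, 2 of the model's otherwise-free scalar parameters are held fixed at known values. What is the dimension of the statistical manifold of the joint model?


The dimension of a statistical manifold equals the number of free
(independent) real parameters of the model. For a product of independent
blocks the parameter counts add.
- Beta (a, b): 2.
- Gamma (shape, rate): 2.
- 3-variate normal: 3 (mean) + 3*4/2 = 6 (symmetric covariance) = 9.
Total = 2 + 2 + 9 = 13.
2 parameter(s) fixed at known values: 13 - 2 = 11.
Dimension = 11

11


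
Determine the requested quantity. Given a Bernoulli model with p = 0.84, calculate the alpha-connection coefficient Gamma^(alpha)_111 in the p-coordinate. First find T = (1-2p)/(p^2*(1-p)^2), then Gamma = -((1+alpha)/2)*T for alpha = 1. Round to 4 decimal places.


Skewness (Amari-Chentsov) tensor: T = (1-2p)/(p^2*(1-p)^2).
p = 0.84, 1-2p = -0.68, p^2 = 0.7056, (1-p)^2 = 0.0256.
T = -0.68/(0.7056 * 0.0256) = -37.645266.
In the p-coordinate, Gamma^(alpha) = Gamma^(0) - (alpha/2)*T with Gamma^(0) = (1/2)*g'(p) = -T/2,
so Gamma^(alpha) = -((1+alpha)/2)*T.
alpha = 1, -(1+alpha)/2 = -1.0.
Gamma = -1.0 * -37.645266 = 37.6453

37.6453


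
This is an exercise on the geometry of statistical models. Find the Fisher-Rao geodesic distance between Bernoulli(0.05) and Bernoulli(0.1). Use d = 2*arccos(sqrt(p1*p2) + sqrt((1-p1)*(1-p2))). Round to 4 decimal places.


Geodesic distance on Bernoulli manifold:
d(p1,p2) = 2*arccos(sqrt(p1*p2) + sqrt((1-p1)*(1-p2))).
sqrt(p1*p2) = sqrt(0.05*0.1) = 0.070711.
sqrt((1-p1)*(1-p2)) = sqrt(0.95*0.9) = 0.924662.
arg = 0.070711 + 0.924662 = 0.995373.
d = 2*arccos(0.995373) = 0.1925

0.1925


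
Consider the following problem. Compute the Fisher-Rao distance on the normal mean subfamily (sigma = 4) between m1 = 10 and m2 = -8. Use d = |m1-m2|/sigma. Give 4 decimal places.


On the fixed-variance normal subfamily, geodesic distance = |m1-m2|/sigma.
|10 - -8| = 18.
sigma = 4.
d = 18/4 = 4.5000

4.5000


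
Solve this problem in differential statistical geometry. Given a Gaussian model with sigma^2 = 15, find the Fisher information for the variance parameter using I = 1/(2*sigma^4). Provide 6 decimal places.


Fisher information for variance: I(sigma^2) = 1/(2*sigma^4).
sigma^2 = 15, so sigma^4 = 225.
I = 1/(2*225) = 1/450 = 0.002222

0.002222


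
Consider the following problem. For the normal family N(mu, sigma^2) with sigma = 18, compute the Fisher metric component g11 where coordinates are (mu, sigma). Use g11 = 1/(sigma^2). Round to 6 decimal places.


For the 2-parameter normal family, the Fisher metric has:
  g11 = 1/sigma^2, g22 = 2/sigma^2.
sigma = 18, sigma^2 = 324.
g11 = 0.003086

0.003086


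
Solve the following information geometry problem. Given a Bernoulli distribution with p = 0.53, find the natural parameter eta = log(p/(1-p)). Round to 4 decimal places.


Natural parameter for Bernoulli: eta = log(p/(1-p)).
p = 0.53, 1-p = 0.47.
p/(1-p) = 1.12766.
eta = log(1.12766) = 0.1201

0.1201


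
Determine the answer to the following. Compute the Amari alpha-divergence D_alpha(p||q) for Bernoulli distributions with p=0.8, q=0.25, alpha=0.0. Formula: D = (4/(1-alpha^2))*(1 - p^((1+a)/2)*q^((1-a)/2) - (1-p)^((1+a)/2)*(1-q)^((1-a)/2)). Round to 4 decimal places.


Amari alpha-divergence:
D = (4/(1-alpha^2))*(1 - p^((1+a)/2)*q^((1-a)/2) - (1-p)^((1+a)/2)*(1-q)^((1-a)/2)).
alpha = 0.0, p = 0.8, q = 0.25.
e1 = (1+alpha)/2 = 0.5, e2 = (1-alpha)/2 = 0.5.
t1 = p^e1 * q^e2 = 0.8^0.5 * 0.25^0.5 = 0.447214.
t2 = (1-p)^e1 * (1-q)^e2 = 0.2^0.5 * 0.75^0.5 = 0.387298.
4/(1-alpha^2) = 4.0.
D = 4.0*(1 - 0.447214 - 0.387298) = 0.6620

0.6620


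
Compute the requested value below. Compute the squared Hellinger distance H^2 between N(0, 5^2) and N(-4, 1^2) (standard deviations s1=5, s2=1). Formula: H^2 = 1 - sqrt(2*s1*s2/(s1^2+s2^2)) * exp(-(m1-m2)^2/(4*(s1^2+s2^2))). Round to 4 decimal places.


Squared Hellinger distance for Gaussians:
H^2 = 1 - sqrt(2*s1*s2/(s1^2+s2^2)) * exp(-(m1-m2)^2/(4*(s1^2+s2^2))).
s1^2 = 25, s2^2 = 1, s1^2+s2^2 = 26.
sqrt(2*5*1/(26)) = 0.620174.
(m1-m2)^2 = (4)^2 = 16.
exp(-16/(4*26)) = exp(-0.153846) = 0.857404.
H^2 = 1 - 0.620174*0.857404 = 0.4683

0.4683


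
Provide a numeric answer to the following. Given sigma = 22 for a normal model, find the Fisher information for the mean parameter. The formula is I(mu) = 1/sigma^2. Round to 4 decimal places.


The Fisher information for the mean of a normal distribution is I(mu) = 1/sigma^2.
sigma = 22, so sigma^2 = 484.
I(mu) = 1/484 = 0.0021

0.0021


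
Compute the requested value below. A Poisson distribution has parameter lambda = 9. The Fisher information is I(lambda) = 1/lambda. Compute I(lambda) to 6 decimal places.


Fisher information for Poisson: I(lambda) = 1/lambda.
lambda = 9.
I(lambda) = 1/9 = 0.111111

0.111111


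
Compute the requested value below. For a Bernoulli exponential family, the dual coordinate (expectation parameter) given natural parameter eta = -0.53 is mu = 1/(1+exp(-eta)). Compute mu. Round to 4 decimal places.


Dual coordinate (expectation parameter) for Bernoulli:
mu = 1/(1+exp(-eta)).
eta = -0.53.
exp(-eta) = exp(0.53) = 1.698932.
mu = 1/(1+1.698932) = 0.3705

0.3705


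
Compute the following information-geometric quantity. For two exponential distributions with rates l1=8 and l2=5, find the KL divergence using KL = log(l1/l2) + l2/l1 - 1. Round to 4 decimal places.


KL divergence for exponential family:
KL = log(l1/l2) + l2/l1 - 1.
log(8/5) = 0.470004.
5/8 = 0.625.
KL = 0.470004 + 0.625 - 1 = 0.0950

0.0950


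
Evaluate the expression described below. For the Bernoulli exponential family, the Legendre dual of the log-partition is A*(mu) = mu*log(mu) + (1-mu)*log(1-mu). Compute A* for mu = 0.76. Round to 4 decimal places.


Legendre transform for Bernoulli:
A*(mu) = mu*log(mu) + (1-mu)*log(1-mu).
mu = 0.76, 1-mu = 0.24.
mu*log(mu) = 0.76*log(0.76) = -0.208572.
(1-mu)*log(1-mu) = 0.24*log(0.24) = -0.342508.
A* = -0.208572 + -0.342508 = -0.5511

-0.5511


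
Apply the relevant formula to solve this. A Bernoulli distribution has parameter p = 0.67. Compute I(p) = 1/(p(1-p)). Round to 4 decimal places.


For Bernoulli(p), Fisher information is I(p) = 1/(p*(1-p)).
p = 0.67, 1-p = 0.33.
p*(1-p) = 0.2211.
I(p) = 1/0.2211 = 4.5228

4.5228


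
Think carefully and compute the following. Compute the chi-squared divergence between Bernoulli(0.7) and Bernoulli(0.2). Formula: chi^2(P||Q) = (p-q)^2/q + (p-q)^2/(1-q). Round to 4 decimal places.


Chi-squared divergence between Bernoulli distributions:
chi^2 = (p-q)^2/q + (p-q)^2/(1-q).
p = 0.7, q = 0.2, p-q = 0.5.
(p-q)^2 = 0.25.
term1 = 0.25/0.2 = 1.25.
term2 = 0.25/0.8 = 0.3125.
chi^2 = 1.25 + 0.3125 = 1.5625

1.5625


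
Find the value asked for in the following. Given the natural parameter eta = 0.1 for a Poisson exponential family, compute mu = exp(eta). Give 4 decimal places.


Expectation parameter for Poisson exponential family:
mu = exp(eta).
eta = 0.1.
mu = exp(0.1) = 1.1052

1.1052


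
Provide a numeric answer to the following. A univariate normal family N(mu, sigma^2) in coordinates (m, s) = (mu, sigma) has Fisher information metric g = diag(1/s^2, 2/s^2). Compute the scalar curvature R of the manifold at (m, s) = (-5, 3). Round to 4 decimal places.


The metric has the form g = (A dm^2 + B ds^2)/s^2 with A = 1, B = 2.
Substitute u = sqrt(A/B)*m: g = B*(du^2 + ds^2)/s^2, i.e. B times the
Poincare upper half-plane metric, which has constant Gaussian curvature -1.
Scaling a 2D metric by a constant c divides the Gaussian curvature by c,
so K = -1/B = -1/(2) = -0.5000 everywhere (the point (m, s) = (-5, 3) is irrelevant:
the curvature is constant).
Scalar curvature in dimension 2: R = 2K = -2/(2) = -1.0000.

-1.0000


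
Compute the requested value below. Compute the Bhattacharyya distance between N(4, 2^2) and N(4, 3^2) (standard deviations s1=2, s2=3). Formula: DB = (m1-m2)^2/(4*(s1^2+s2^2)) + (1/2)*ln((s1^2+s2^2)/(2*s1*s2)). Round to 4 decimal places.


Bhattacharyya distance between two Gaussians:
DB = (m1-m2)^2/(4*(s1^2+s2^2)) + (1/2)*ln((s1^2+s2^2)/(2*s1*s2)).
(m1-m2)^2 = (0)^2 = 0.
s1^2+s2^2 = 4 + 9 = 13.
term1 = 0/52 = 0.0.
term2 = 0.5*ln(13/12.0) = 0.040021.
DB = 0.0 + 0.040021 = 0.0400

0.0400


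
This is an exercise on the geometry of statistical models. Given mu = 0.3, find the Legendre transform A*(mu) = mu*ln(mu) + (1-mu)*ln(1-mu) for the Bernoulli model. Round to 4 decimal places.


Legendre transform for Bernoulli:
A*(mu) = mu*log(mu) + (1-mu)*log(1-mu).
mu = 0.3, 1-mu = 0.7.
mu*log(mu) = 0.3*log(0.3) = -0.361192.
(1-mu)*log(1-mu) = 0.7*log(0.7) = -0.249672.
A* = -0.361192 + -0.249672 = -0.6109

-0.6109
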